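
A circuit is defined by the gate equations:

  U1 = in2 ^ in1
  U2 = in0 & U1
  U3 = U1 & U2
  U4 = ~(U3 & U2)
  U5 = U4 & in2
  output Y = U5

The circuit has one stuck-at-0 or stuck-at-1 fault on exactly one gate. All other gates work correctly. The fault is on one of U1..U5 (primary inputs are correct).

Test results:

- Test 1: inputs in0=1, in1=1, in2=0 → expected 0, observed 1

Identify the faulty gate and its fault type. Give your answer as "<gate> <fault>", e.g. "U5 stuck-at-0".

U5 stuck-at-1

Fault-free values for test 1 (in0=1, in1=1, in2=0): U1=1, U2=1, U3=1, U4=0, U5=0, giving Y=0. Observed 1.
Test 1: faults giving observed 1 are {U5 stuck-at-1}.
Only U5 stuck-at-1 is consistent with every test.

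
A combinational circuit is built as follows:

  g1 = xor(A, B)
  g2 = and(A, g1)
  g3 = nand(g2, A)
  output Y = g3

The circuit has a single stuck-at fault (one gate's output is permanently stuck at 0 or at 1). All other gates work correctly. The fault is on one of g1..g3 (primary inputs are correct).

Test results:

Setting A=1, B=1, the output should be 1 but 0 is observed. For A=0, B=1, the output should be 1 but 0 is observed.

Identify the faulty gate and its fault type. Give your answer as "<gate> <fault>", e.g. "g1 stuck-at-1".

g3 stuck-at-0

Fault-free values for test 1 (A=1, B=1): g1=0, g2=0, g3=1, giving Y=1. Observed 0.
Test 1: faults giving observed 0 are {g1 stuck-at-1, g2 stuck-at-1, g3 stuck-at-0}.
Test 2 (A=0, B=1): fault-free g1=1, g2=0, g3=1 → 1; observed 0. Eliminates g1 stuck-at-1, g2 stuck-at-1.
Only g3 stuck-at-0 is consistent with every test.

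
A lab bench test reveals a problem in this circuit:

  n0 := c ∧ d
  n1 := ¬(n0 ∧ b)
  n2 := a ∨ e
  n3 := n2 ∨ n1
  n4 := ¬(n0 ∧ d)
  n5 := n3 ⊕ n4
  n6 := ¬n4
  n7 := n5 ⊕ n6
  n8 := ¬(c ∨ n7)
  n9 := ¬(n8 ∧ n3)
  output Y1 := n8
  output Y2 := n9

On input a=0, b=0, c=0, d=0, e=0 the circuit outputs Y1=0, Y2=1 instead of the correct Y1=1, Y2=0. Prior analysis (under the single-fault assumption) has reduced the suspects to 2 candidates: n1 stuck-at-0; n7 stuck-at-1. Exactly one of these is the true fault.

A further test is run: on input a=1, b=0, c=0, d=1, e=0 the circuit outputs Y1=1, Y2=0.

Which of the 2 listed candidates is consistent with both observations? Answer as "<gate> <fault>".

n1 stuck-at-0

Evaluate each candidate on input a=1, b=0, c=0, d=1, e=0:
  n1 stuck-at-0: n0=0, n1=0 [stuck-at-0], n2=1, n3=1, n4=1, n5=0, n6=0, n7=0, n8=1, n9=0 → Y1=1, Y2=0 — matches
  n7 stuck-at-1: n0=0, n1=1, n2=1, n3=1, n4=1, n5=0, n6=0, n7=1 [stuck-at-1], n8=0, n9=1 → Y1=0, Y2=1 — eliminated
Only n1 stuck-at-0 reproduces the observed Y1=1, Y2=0.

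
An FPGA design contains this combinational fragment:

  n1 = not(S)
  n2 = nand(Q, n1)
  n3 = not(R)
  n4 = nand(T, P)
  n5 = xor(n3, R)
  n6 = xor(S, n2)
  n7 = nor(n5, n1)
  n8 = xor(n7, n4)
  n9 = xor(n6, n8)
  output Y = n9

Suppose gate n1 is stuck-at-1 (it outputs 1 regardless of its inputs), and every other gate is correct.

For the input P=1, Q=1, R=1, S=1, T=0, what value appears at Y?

0

Propagate with n1 forced: n1=1 [stuck-at-1], n2=0, n3=0, n4=1, n5=1, n6=1, n7=0, n8=1, n9=0.
So Y = 0. (Without the fault it would be 1.)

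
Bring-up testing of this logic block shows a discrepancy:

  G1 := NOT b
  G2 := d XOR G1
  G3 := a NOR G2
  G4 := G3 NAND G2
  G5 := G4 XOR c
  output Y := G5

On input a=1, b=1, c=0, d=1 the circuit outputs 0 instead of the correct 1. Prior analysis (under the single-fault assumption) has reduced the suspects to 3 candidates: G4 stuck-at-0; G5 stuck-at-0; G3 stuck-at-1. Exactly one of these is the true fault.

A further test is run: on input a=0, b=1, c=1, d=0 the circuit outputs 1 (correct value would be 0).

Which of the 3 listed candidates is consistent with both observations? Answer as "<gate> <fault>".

Evaluate each candidate on input a=0, b=1, c=1, d=0:
  G4 stuck-at-0: G1=0, G2=0, G3=1, G4=0 [stuck-at-0], G5=1 → 1 — matches
  G5 stuck-at-0: G1=0, G2=0, G3=1, G4=1, G5=0 [stuck-at-0] → 0 — eliminated
  G3 stuck-at-1: G1=0, G2=0, G3=1 [stuck-at-1], G4=1, G5=0 → 0 — eliminated
Only G4 stuck-at-0 reproduces the observed 1.

G4 stuck-at-0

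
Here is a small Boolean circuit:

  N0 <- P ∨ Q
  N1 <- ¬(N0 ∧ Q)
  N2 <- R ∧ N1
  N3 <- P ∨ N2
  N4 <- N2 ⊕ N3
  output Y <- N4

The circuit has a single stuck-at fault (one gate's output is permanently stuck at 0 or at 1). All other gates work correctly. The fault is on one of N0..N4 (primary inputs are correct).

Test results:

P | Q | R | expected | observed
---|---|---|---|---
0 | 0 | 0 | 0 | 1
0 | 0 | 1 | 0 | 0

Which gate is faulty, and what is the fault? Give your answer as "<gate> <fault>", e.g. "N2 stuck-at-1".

N3 stuck-at-1

Fault-free values for test 1 (P=0, Q=0, R=0): N0=0, N1=1, N2=0, N3=0, N4=0, giving Y=0. Observed 1.
Test 1: faults giving observed 1 are {N3 stuck-at-1, N4 stuck-at-1}.
Test 2 (P=0, Q=0, R=1): fault-free N0=0, N1=1, N2=1, N3=1, N4=0 → 0; observed 0. Eliminates N4 stuck-at-1.
Only N3 stuck-at-1 is consistent with every test.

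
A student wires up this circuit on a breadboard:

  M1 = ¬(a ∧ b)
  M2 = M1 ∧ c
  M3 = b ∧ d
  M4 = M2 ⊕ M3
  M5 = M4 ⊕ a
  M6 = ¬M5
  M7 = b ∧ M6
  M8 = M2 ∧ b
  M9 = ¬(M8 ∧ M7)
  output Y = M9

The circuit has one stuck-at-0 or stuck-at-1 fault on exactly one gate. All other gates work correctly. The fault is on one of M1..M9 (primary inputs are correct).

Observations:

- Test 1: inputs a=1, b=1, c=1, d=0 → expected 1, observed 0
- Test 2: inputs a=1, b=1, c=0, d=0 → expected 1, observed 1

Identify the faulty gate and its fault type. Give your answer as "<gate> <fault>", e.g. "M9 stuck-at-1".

M1 stuck-at-1

Fault-free values for test 1 (a=1, b=1, c=1, d=0): M1=0, M2=0, M3=0, M4=0, M5=1, M6=0, M7=0, M8=0, M9=1, giving Y=1. Observed 0.
Test 1: faults giving observed 0 are {M1 stuck-at-1, M2 stuck-at-1, M9 stuck-at-0}.
Test 2 (a=1, b=1, c=0, d=0): fault-free M1=0, M2=0, M3=0, M4=0, M5=1, M6=0, M7=0, M8=0, M9=1 → 1; observed 1. Eliminates M2 stuck-at-1, M9 stuck-at-0.
Only M1 stuck-at-1 is consistent with every test.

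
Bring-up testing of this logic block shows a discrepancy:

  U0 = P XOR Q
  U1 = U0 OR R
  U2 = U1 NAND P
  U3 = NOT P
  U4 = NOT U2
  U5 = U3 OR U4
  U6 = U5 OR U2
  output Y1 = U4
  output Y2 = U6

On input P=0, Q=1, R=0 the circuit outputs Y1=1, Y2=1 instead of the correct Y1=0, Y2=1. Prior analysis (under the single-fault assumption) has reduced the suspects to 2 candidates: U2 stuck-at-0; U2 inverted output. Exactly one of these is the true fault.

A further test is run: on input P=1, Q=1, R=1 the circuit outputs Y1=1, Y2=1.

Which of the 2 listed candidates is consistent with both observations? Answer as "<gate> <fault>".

Evaluate each candidate on input P=1, Q=1, R=1:
  U2 stuck-at-0: U0=0, U1=1, U2=0 [stuck-at-0], U3=0, U4=1, U5=1, U6=1 → Y1=1, Y2=1 — matches
  U2 inverted output: U0=0, U1=1, U2=1 [inverted output], U3=0, U4=0, U5=0, U6=1 → Y1=0, Y2=1 — eliminated
Only U2 stuck-at-0 reproduces the observed Y1=1, Y2=1.

U2 stuck-at-0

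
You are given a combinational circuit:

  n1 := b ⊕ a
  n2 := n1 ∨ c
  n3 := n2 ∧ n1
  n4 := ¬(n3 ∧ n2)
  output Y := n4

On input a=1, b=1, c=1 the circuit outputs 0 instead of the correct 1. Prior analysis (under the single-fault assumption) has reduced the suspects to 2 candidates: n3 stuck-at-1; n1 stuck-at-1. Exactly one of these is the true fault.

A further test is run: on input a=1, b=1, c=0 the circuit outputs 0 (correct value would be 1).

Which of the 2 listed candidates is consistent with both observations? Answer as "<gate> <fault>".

Evaluate each candidate on input a=1, b=1, c=0:
  n3 stuck-at-1: n1=0, n2=0, n3=1 [stuck-at-1], n4=1 → 1 — eliminated
  n1 stuck-at-1: n1=1 [stuck-at-1], n2=1, n3=1, n4=0 → 0 — matches
Only n1 stuck-at-1 reproduces the observed 0.

n1 stuck-at-1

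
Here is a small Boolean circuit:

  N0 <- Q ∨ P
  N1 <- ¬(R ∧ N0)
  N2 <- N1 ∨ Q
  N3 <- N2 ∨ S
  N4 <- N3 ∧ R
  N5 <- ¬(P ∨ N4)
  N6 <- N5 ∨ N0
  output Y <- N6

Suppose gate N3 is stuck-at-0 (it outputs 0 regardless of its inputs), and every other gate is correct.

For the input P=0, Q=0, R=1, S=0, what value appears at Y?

Propagate with N3 forced: N0=0, N1=1, N2=1, N3=0 [stuck-at-0], N4=0, N5=1, N6=1.
So Y = 1. (Without the fault it would be 0.)

1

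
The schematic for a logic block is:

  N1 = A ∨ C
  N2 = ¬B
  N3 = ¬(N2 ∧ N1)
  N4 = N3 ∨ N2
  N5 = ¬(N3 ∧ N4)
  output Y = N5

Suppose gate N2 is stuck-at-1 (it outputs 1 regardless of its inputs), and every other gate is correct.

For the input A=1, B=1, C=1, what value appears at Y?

Propagate with N2 forced: N1=1, N2=1 [stuck-at-1], N3=0, N4=1, N5=1.
So Y = 1. (Without the fault it would be 0.)

1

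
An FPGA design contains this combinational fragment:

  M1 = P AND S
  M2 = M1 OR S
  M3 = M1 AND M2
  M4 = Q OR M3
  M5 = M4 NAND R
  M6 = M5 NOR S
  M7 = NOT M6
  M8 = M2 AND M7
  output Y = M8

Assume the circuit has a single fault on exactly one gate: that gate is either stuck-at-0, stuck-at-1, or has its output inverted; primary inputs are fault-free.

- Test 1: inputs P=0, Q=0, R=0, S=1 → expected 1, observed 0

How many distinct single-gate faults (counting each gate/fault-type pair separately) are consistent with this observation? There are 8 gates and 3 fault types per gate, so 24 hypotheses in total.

8

Fault-free: M1=0, M2=1, M3=0, M4=0, M5=1, M6=0, M7=1, M8=1 → 1. Observed 0.
  M1: none of the 3 fault types match ✗
  M2: stuck-at-0, inverted output ✓; others ✗
  M3: none of the 3 fault types match ✗
  M4: none of the 3 fault types match ✗
  M5: none of the 3 fault types match ✗
  M6: stuck-at-1, inverted output ✓; others ✗
  M7: stuck-at-0, inverted output ✓; others ✗
  M8: stuck-at-0, inverted output ✓; others ✗
Consistent faults: {M2 stuck-at-0, M2 inverted output, M6 stuck-at-1, M6 inverted output, M7 stuck-at-0, M7 inverted output, M8 stuck-at-0, M8 inverted output} — 8 in all.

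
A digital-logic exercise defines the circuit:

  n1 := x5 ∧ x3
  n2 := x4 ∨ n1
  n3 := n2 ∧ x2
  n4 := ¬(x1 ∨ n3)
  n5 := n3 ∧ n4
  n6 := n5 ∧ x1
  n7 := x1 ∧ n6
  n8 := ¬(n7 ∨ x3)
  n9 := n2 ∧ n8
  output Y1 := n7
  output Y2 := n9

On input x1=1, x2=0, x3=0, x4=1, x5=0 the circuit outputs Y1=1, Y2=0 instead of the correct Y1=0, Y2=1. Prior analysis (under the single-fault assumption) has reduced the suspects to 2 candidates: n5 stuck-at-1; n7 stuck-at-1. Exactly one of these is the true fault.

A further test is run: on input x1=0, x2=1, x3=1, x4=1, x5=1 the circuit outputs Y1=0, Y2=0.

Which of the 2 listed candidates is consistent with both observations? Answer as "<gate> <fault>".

n5 stuck-at-1

Evaluate each candidate on input x1=0, x2=1, x3=1, x4=1, x5=1:
  n5 stuck-at-1: n1=1, n2=1, n3=1, n4=0, n5=1 [stuck-at-1], n6=0, n7=0, n8=0, n9=0 → Y1=0, Y2=0 — matches
  n7 stuck-at-1: n1=1, n2=1, n3=1, n4=0, n5=0, n6=0, n7=1 [stuck-at-1], n8=0, n9=0 → Y1=1, Y2=0 — eliminated
Only n5 stuck-at-1 reproduces the observed Y1=0, Y2=0.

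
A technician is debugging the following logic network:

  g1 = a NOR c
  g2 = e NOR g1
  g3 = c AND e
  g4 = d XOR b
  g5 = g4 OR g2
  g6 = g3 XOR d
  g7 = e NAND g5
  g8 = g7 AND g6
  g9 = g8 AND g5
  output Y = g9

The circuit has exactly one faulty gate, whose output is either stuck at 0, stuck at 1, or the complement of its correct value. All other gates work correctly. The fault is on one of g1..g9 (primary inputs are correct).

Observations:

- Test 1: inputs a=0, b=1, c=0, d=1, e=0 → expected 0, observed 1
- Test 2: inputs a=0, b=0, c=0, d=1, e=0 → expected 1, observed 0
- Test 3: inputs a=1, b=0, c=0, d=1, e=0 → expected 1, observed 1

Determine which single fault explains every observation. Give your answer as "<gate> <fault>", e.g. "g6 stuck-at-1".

Fault-free values for test 1 (a=0, b=1, c=0, d=1, e=0): g1=1, g2=0, g3=0, g4=0, g5=0, g6=1, g7=1, g8=1, g9=0, giving Y=0. Observed 1.
Test 1: faults giving observed 1 are {g1 stuck-at-0, g1 inverted output, g2 stuck-at-1, g2 inverted output, g4 stuck-at-1, g4 inverted output, g5 stuck-at-1, g5 inverted output, g9 stuck-at-1, g9 inverted output}.
Test 2 (a=0, b=0, c=0, d=1, e=0): fault-free g1=1, g2=0, g3=0, g4=1, g5=1, g6=1, g7=1, g8=1, g9=1 → 1; observed 0. Eliminates g1 stuck-at-0, g1 inverted output, g2 stuck-at-1, g2 inverted output, g4 stuck-at-1, g5 stuck-at-1, g9 stuck-at-1.
Test 3 (a=1, b=0, c=0, d=1, e=0): fault-free g1=0, g2=1, g3=0, g4=1, g5=1, g6=1, g7=1, g8=1, g9=1 → 1; observed 1. Eliminates g5 inverted output, g9 inverted output.
Only g4 inverted output is consistent with every test.

g4 inverted output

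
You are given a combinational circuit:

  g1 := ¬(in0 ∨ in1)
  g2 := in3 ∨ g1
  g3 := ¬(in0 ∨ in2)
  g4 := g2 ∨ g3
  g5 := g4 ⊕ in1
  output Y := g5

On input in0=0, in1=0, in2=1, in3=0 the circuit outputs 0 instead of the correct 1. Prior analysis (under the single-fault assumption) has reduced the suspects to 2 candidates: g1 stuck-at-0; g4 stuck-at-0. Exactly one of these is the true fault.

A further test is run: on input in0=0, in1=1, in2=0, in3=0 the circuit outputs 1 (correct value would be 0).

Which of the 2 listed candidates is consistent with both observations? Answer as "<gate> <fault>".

Evaluate each candidate on input in0=0, in1=1, in2=0, in3=0:
  g1 stuck-at-0: g1=0 [stuck-at-0], g2=0, g3=1, g4=1, g5=0 → 0 — eliminated
  g4 stuck-at-0: g1=0, g2=0, g3=1, g4=0 [stuck-at-0], g5=1 → 1 — matches
Only g4 stuck-at-0 reproduces the observed 1.

g4 stuck-at-0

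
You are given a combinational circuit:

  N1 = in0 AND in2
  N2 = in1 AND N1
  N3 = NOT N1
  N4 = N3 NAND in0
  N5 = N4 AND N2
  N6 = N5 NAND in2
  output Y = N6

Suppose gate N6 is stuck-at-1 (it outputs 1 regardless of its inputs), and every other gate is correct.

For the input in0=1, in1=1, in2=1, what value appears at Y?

1

Propagate with N6 forced: N1=1, N2=1, N3=0, N4=1, N5=1, N6=1 [stuck-at-1].
So Y = 1. (Without the fault it would be 0.)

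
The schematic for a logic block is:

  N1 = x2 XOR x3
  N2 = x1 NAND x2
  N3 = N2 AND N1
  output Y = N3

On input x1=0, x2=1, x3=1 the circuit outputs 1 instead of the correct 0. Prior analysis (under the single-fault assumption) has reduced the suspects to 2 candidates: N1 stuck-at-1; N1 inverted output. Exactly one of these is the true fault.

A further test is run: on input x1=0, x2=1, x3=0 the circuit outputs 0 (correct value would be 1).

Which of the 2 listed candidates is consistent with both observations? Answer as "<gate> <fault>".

N1 inverted output

Evaluate each candidate on input x1=0, x2=1, x3=0:
  N1 stuck-at-1: N1=1 [stuck-at-1], N2=1, N3=1 → 1 — eliminated
  N1 inverted output: N1=0 [inverted output], N2=1, N3=0 → 0 — matches
Only N1 inverted output reproduces the observed 0.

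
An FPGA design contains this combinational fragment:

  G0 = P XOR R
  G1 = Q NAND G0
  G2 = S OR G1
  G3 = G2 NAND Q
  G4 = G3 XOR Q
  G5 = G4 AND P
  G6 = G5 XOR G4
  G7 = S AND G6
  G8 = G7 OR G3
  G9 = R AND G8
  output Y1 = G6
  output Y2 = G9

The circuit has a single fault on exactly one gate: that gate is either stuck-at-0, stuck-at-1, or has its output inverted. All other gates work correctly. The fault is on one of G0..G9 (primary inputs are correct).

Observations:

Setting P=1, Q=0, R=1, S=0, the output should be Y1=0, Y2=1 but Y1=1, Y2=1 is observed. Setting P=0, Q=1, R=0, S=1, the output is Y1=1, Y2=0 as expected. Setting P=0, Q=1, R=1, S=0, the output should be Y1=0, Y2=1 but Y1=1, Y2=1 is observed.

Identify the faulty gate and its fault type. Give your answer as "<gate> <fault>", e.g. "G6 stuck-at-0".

G6 stuck-at-1

Fault-free values for test 1 (P=1, Q=0, R=1, S=0): G0=0, G1=1, G2=1, G3=1, G4=1, G5=1, G6=0, G7=0, G8=1, G9=1, giving Y1=0, Y2=1. Observed Y1=1, Y2=1.
Test 1: faults giving observed Y1=1, Y2=1 are {G5 stuck-at-0, G5 inverted output, G6 stuck-at-1, G6 inverted output}.
Test 2 (P=0, Q=1, R=0, S=1): fault-free G0=0, G1=1, G2=1, G3=0, G4=1, G5=0, G6=1, G7=1, G8=1, G9=0 → Y1=1, Y2=0; observed Y1=1, Y2=0. Eliminates G5 inverted output, G6 inverted output.
Test 3 (P=0, Q=1, R=1, S=0): fault-free G0=1, G1=0, G2=0, G3=1, G4=0, G5=0, G6=0, G7=0, G8=1, G9=1 → Y1=0, Y2=1; observed Y1=1, Y2=1. Eliminates G5 stuck-at-0.
Only G6 stuck-at-1 is consistent with every test.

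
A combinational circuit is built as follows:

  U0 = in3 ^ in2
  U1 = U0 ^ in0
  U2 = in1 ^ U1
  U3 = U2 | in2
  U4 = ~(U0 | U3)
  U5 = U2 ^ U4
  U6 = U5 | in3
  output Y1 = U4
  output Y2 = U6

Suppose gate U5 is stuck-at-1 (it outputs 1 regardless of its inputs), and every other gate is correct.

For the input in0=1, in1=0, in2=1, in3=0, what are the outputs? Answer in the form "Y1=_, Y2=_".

Propagate with U5 forced: U0=1, U1=0, U2=0, U3=1, U4=0, U5=1 [stuck-at-1], U6=1.
So the outputs are Y1=0, Y2=1. (Without the fault they would be Y1=0, Y2=0.)

Y1=0, Y2=1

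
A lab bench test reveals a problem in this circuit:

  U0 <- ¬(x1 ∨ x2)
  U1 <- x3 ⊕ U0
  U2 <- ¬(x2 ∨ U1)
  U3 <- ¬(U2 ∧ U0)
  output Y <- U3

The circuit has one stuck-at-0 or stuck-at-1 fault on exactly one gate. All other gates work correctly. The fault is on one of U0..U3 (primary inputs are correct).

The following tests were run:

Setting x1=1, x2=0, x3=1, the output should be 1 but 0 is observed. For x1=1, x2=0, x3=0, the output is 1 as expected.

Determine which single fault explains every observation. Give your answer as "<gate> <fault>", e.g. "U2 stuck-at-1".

Fault-free values for test 1 (x1=1, x2=0, x3=1): U0=0, U1=1, U2=0, U3=1, giving Y=1. Observed 0.
Test 1: faults giving observed 0 are {U0 stuck-at-1, U3 stuck-at-0}.
Test 2 (x1=1, x2=0, x3=0): fault-free U0=0, U1=0, U2=1, U3=1 → 1; observed 1. Eliminates U3 stuck-at-0.
Only U0 stuck-at-1 is consistent with every test.

U0 stuck-at-1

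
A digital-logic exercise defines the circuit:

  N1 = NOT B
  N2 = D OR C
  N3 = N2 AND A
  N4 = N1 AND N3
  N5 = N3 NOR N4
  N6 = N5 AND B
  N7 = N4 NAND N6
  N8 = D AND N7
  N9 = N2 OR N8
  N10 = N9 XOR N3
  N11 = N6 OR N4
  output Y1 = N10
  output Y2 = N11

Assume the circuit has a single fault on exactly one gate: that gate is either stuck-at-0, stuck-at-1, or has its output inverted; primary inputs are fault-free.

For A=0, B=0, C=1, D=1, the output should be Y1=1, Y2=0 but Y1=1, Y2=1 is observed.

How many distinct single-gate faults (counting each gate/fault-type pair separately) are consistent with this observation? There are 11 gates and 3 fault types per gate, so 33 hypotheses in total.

Fault-free: N1=1, N2=1, N3=0, N4=0, N5=1, N6=0, N7=1, N8=1, N9=1, N10=1, N11=0 → Y1=1, Y2=0. Observed Y1=1, Y2=1.
  N1: none of the 3 fault types match ✗
  N2: none of the 3 fault types match ✗
  N3: none of the 3 fault types match ✗
  N4: stuck-at-1, inverted output ✓; others ✗
  N5: none of the 3 fault types match ✗
  N6: stuck-at-1, inverted output ✓; others ✗
  N7: none of the 3 fault types match ✗
  N8: none of the 3 fault types match ✗
  N9: none of the 3 fault types match ✗
  N10: none of the 3 fault types match ✗
  N11: stuck-at-1, inverted output ✓; others ✗
Consistent faults: {N4 stuck-at-1, N4 inverted output, N6 stuck-at-1, N6 inverted output, N11 stuck-at-1, N11 inverted output} — 6 in all.

6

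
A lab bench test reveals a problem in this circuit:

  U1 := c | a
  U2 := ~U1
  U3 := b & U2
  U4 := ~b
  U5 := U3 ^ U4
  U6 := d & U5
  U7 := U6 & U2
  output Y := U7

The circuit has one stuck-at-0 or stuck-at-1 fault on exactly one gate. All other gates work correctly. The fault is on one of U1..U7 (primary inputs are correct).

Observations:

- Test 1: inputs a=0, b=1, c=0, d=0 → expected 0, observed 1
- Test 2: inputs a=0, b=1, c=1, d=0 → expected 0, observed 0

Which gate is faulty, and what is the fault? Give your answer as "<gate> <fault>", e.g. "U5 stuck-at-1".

U6 stuck-at-1

Fault-free values for test 1 (a=0, b=1, c=0, d=0): U1=0, U2=1, U3=1, U4=0, U5=1, U6=0, U7=0, giving Y=0. Observed 1.
Test 1: faults giving observed 1 are {U6 stuck-at-1, U7 stuck-at-1}.
Test 2 (a=0, b=1, c=1, d=0): fault-free U1=1, U2=0, U3=0, U4=0, U5=0, U6=0, U7=0 → 0; observed 0. Eliminates U7 stuck-at-1.
Only U6 stuck-at-1 is consistent with every test.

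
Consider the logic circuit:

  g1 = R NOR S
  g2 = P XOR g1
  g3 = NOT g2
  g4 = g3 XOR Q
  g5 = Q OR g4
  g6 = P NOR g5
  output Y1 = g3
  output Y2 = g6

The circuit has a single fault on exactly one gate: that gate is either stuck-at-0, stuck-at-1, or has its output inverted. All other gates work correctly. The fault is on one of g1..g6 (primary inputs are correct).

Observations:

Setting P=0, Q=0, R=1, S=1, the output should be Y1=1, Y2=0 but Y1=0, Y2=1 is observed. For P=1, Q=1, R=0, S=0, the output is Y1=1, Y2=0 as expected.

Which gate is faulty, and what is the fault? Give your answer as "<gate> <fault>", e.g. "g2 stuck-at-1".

g1 stuck-at-1

Fault-free values for test 1 (P=0, Q=0, R=1, S=1): g1=0, g2=0, g3=1, g4=1, g5=1, g6=0, giving Y1=1, Y2=0. Observed Y1=0, Y2=1.
Test 1: faults giving observed Y1=0, Y2=1 are {g1 stuck-at-1, g1 inverted output, g2 stuck-at-1, g2 inverted output, g3 stuck-at-0, g3 inverted output}.
Test 2 (P=1, Q=1, R=0, S=0): fault-free g1=1, g2=0, g3=1, g4=0, g5=1, g6=0 → Y1=1, Y2=0; observed Y1=1, Y2=0. Eliminates g1 inverted output, g2 stuck-at-1, g2 inverted output, g3 stuck-at-0, g3 inverted output.
Only g1 stuck-at-1 is consistent with every test.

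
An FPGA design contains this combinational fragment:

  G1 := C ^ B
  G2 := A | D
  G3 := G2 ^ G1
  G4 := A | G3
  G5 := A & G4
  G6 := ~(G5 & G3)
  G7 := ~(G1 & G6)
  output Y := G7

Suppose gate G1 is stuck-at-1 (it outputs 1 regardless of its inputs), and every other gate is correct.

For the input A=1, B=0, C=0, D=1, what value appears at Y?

Propagate with G1 forced: G1=1 [stuck-at-1], G2=1, G3=0, G4=1, G5=1, G6=1, G7=0.
So Y = 0. (Without the fault it would be 1.)

0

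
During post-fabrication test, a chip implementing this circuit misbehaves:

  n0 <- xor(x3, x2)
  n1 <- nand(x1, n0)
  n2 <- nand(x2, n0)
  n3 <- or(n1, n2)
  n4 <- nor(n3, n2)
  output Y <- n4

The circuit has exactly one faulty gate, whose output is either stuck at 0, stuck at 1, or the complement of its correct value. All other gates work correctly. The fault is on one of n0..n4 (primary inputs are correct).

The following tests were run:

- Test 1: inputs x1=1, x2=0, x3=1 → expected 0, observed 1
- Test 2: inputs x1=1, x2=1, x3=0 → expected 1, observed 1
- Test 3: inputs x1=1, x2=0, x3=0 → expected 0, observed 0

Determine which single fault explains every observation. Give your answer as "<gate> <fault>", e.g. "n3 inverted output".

Fault-free values for test 1 (x1=1, x2=0, x3=1): n0=1, n1=0, n2=1, n3=1, n4=0, giving Y=0. Observed 1.
Test 1: faults giving observed 1 are {n2 stuck-at-0, n2 inverted output, n4 stuck-at-1, n4 inverted output}.
Test 2 (x1=1, x2=1, x3=0): fault-free n0=1, n1=0, n2=0, n3=0, n4=1 → 1; observed 1. Eliminates n2 inverted output, n4 inverted output.
Test 3 (x1=1, x2=0, x3=0): fault-free n0=0, n1=1, n2=1, n3=1, n4=0 → 0; observed 0. Eliminates n4 stuck-at-1.
Only n2 stuck-at-0 is consistent with every test.

n2 stuck-at-0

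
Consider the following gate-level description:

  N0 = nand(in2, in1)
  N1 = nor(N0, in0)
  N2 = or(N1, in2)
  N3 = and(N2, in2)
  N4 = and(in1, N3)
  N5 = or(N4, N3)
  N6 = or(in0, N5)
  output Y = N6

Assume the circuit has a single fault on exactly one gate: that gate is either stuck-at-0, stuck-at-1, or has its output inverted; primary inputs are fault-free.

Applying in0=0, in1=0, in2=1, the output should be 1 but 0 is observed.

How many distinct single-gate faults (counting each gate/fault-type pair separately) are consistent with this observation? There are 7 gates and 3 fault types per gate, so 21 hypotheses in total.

8

Fault-free: N0=1, N1=0, N2=1, N3=1, N4=0, N5=1, N6=1 → 1. Observed 0.
  N0: none of the 3 fault types match ✗
  N1: none of the 3 fault types match ✗
  N2: stuck-at-0, inverted output ✓; others ✗
  N3: stuck-at-0, inverted output ✓; others ✗
  N4: none of the 3 fault types match ✗
  N5: stuck-at-0, inverted output ✓; others ✗
  N6: stuck-at-0, inverted output ✓; others ✗
Consistent faults: {N2 stuck-at-0, N2 inverted output, N3 stuck-at-0, N3 inverted output, N5 stuck-at-0, N5 inverted output, N6 stuck-at-0, N6 inverted output} — 8 in all.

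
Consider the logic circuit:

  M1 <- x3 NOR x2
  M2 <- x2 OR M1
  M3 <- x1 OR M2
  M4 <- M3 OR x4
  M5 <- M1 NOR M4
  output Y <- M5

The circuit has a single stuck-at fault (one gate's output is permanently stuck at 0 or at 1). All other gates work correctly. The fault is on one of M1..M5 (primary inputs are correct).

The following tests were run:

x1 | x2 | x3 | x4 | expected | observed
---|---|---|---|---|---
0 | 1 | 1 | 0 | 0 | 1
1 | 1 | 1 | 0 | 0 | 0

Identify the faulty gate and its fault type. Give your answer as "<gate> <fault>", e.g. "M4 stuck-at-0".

M2 stuck-at-0

Fault-free values for test 1 (x1=0, x2=1, x3=1, x4=0): M1=0, M2=1, M3=1, M4=1, M5=0, giving Y=0. Observed 1.
Test 1: faults giving observed 1 are {M2 stuck-at-0, M3 stuck-at-0, M4 stuck-at-0, M5 stuck-at-1}.
Test 2 (x1=1, x2=1, x3=1, x4=0): fault-free M1=0, M2=1, M3=1, M4=1, M5=0 → 0; observed 0. Eliminates M3 stuck-at-0, M4 stuck-at-0, M5 stuck-at-1.
Only M2 stuck-at-0 is consistent with every test.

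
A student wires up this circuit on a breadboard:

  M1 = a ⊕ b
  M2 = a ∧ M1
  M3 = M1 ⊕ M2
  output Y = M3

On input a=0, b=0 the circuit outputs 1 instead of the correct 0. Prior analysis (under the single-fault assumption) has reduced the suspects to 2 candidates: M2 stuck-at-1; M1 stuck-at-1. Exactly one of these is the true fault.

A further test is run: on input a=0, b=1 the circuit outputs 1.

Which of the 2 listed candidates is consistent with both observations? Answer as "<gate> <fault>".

Evaluate each candidate on input a=0, b=1:
  M2 stuck-at-1: M1=1, M2=1 [stuck-at-1], M3=0 → 0 — eliminated
  M1 stuck-at-1: M1=1 [stuck-at-1], M2=0, M3=1 → 1 — matches
Only M1 stuck-at-1 reproduces the observed 1.

M1 stuck-at-1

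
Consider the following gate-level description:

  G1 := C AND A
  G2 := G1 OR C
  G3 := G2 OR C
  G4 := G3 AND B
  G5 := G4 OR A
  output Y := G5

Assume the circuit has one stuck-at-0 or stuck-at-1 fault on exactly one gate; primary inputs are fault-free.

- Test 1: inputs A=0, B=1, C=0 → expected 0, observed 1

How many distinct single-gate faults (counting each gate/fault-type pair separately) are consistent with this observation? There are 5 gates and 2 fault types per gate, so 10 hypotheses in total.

Fault-free: G1=0, G2=0, G3=0, G4=0, G5=0 → 0. Observed 1.
  G1 stuck-at-0: output 0 ✗
  G1 stuck-at-1: output 1 ✓
  G2 stuck-at-0: output 0 ✗
  G2 stuck-at-1: output 1 ✓
  G3 stuck-at-0: output 0 ✗
  G3 stuck-at-1: output 1 ✓
  G4 stuck-at-0: output 0 ✗
  G4 stuck-at-1: output 1 ✓
  G5 stuck-at-0: output 0 ✗
  G5 stuck-at-1: output 1 ✓
Consistent faults: {G1 stuck-at-1, G2 stuck-at-1, G3 stuck-at-1, G4 stuck-at-1, G5 stuck-at-1} — 5 in all.

5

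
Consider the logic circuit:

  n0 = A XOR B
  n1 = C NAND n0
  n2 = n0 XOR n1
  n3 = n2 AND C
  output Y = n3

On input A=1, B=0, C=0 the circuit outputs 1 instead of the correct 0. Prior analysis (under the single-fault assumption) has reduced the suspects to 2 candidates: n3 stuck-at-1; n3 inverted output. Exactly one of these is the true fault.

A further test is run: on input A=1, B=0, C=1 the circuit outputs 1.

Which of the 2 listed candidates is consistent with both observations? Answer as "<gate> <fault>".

n3 stuck-at-1

Evaluate each candidate on input A=1, B=0, C=1:
  n3 stuck-at-1: n0=1, n1=0, n2=1, n3=1 [stuck-at-1] → 1 — matches
  n3 inverted output: n0=1, n1=0, n2=1, n3=0 [inverted output] → 0 — eliminated
Only n3 stuck-at-1 reproduces the observed 1.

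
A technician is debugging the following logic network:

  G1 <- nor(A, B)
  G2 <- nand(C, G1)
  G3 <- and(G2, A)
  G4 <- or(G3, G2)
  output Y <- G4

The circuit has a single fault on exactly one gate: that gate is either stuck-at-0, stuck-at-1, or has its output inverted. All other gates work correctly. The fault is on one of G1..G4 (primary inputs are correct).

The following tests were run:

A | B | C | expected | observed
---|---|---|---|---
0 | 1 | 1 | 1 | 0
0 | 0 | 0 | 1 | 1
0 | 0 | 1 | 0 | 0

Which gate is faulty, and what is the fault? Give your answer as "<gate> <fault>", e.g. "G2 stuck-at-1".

G1 stuck-at-1

Fault-free values for test 1 (A=0, B=1, C=1): G1=0, G2=1, G3=0, G4=1, giving Y=1. Observed 0.
Test 1: faults giving observed 0 are {G1 stuck-at-1, G1 inverted output, G2 stuck-at-0, G2 inverted output, G4 stuck-at-0, G4 inverted output}.
Test 2 (A=0, B=0, C=0): fault-free G1=1, G2=1, G3=0, G4=1 → 1; observed 1. Eliminates G2 stuck-at-0, G2 inverted output, G4 stuck-at-0, G4 inverted output.
Test 3 (A=0, B=0, C=1): fault-free G1=1, G2=0, G3=0, G4=0 → 0; observed 0. Eliminates G1 inverted output.
Only G1 stuck-at-1 is consistent with every test.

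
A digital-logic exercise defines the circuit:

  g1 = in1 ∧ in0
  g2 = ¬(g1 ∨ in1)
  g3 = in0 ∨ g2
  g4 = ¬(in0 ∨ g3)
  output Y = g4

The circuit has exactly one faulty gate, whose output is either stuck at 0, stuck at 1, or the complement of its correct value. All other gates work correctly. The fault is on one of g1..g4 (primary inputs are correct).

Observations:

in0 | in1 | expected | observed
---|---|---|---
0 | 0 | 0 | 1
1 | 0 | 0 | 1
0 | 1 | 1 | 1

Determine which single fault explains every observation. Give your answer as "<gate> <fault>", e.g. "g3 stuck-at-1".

Fault-free values for test 1 (in0=0, in1=0): g1=0, g2=1, g3=1, g4=0, giving Y=0. Observed 1.
Test 1: faults giving observed 1 are {g1 stuck-at-1, g1 inverted output, g2 stuck-at-0, g2 inverted output, g3 stuck-at-0, g3 inverted output, g4 stuck-at-1, g4 inverted output}.
Test 2 (in0=1, in1=0): fault-free g1=0, g2=1, g3=1, g4=0 → 0; observed 1. Eliminates g1 stuck-at-1, g1 inverted output, g2 stuck-at-0, g2 inverted output, g3 stuck-at-0, g3 inverted output.
Test 3 (in0=0, in1=1): fault-free g1=0, g2=0, g3=0, g4=1 → 1; observed 1. Eliminates g4 inverted output.
Only g4 stuck-at-1 is consistent with every test.

g4 stuck-at-1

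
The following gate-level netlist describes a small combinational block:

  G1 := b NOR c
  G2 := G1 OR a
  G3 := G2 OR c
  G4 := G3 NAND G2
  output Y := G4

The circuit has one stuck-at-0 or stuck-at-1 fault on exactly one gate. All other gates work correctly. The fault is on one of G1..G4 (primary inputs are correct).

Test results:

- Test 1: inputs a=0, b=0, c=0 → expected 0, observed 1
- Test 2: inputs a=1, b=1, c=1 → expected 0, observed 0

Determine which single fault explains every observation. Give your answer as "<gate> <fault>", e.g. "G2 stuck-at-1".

Fault-free values for test 1 (a=0, b=0, c=0): G1=1, G2=1, G3=1, G4=0, giving Y=0. Observed 1.
Test 1: faults giving observed 1 are {G1 stuck-at-0, G2 stuck-at-0, G3 stuck-at-0, G4 stuck-at-1}.
Test 2 (a=1, b=1, c=1): fault-free G1=0, G2=1, G3=1, G4=0 → 0; observed 0. Eliminates G2 stuck-at-0, G3 stuck-at-0, G4 stuck-at-1.
Only G1 stuck-at-0 is consistent with every test.

G1 stuck-at-0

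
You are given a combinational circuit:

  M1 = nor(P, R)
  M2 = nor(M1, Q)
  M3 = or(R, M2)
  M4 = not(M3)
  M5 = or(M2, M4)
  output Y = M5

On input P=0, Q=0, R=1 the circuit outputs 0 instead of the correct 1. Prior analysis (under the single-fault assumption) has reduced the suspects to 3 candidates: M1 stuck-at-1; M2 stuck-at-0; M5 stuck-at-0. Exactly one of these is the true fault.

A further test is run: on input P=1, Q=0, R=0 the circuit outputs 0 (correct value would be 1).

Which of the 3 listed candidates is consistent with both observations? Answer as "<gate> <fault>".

M5 stuck-at-0

Evaluate each candidate on input P=1, Q=0, R=0:
  M1 stuck-at-1: M1=1 [stuck-at-1], M2=0, M3=0, M4=1, M5=1 → 1 — eliminated
  M2 stuck-at-0: M1=0, M2=0 [stuck-at-0], M3=0, M4=1, M5=1 → 1 — eliminated
  M5 stuck-at-0: M1=0, M2=1, M3=1, M4=0, M5=0 [stuck-at-0] → 0 — matches
Only M5 stuck-at-0 reproduces the observed 0.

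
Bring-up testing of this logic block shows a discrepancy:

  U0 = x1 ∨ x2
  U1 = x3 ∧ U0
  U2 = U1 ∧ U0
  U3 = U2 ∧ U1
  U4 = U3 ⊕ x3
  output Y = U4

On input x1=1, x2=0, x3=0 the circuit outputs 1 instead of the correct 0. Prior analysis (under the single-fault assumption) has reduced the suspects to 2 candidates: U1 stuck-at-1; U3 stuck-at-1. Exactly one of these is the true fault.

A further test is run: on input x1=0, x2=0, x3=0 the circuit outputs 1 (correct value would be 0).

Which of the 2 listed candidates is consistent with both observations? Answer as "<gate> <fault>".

Evaluate each candidate on input x1=0, x2=0, x3=0:
  U1 stuck-at-1: U0=0, U1=1 [stuck-at-1], U2=0, U3=0, U4=0 → 0 — eliminated
  U3 stuck-at-1: U0=0, U1=0, U2=0, U3=1 [stuck-at-1], U4=1 → 1 — matches
Only U3 stuck-at-1 reproduces the observed 1.

U3 stuck-at-1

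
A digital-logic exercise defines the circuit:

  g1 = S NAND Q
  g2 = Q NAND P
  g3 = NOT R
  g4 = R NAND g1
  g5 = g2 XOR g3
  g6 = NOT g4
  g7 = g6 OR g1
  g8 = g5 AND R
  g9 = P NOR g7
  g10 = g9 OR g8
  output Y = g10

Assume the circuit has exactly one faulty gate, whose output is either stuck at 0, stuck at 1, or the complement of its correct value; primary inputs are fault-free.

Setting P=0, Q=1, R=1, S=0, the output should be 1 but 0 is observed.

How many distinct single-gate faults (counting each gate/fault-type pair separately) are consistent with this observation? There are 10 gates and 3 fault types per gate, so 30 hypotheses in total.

10

Fault-free: g1=1, g2=1, g3=0, g4=0, g5=1, g6=1, g7=1, g8=1, g9=0, g10=1 → 1. Observed 0.
  g1: none of the 3 fault types match ✗
  g2: stuck-at-0, inverted output ✓; others ✗
  g3: stuck-at-1, inverted output ✓; others ✗
  g4: none of the 3 fault types match ✗
  g5: stuck-at-0, inverted output ✓; others ✗
  g6: none of the 3 fault types match ✗
  g7: none of the 3 fault types match ✗
  g8: stuck-at-0, inverted output ✓; others ✗
  g9: none of the 3 fault types match ✗
  g10: stuck-at-0, inverted output ✓; others ✗
Consistent faults: {g2 stuck-at-0, g2 inverted output, g3 stuck-at-1, g3 inverted output, g5 stuck-at-0, g5 inverted output, g8 stuck-at-0, g8 inverted output, g10 stuck-at-0, g10 inverted output} — 10 in all.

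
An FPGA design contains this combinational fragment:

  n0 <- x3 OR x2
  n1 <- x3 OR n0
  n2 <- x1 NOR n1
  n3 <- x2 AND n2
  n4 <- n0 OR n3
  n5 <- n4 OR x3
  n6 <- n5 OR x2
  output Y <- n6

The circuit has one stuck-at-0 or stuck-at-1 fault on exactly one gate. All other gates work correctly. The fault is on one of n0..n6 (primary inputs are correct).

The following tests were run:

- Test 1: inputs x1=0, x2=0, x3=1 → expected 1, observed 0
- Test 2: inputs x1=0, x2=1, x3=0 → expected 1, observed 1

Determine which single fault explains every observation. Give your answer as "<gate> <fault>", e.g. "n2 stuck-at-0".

n5 stuck-at-0

Fault-free values for test 1 (x1=0, x2=0, x3=1): n0=1, n1=1, n2=0, n3=0, n4=1, n5=1, n6=1, giving Y=1. Observed 0.
Test 1: faults giving observed 0 are {n5 stuck-at-0, n6 stuck-at-0}.
Test 2 (x1=0, x2=1, x3=0): fault-free n0=1, n1=1, n2=0, n3=0, n4=1, n5=1, n6=1 → 1; observed 1. Eliminates n6 stuck-at-0.
Only n5 stuck-at-0 is consistent with every test.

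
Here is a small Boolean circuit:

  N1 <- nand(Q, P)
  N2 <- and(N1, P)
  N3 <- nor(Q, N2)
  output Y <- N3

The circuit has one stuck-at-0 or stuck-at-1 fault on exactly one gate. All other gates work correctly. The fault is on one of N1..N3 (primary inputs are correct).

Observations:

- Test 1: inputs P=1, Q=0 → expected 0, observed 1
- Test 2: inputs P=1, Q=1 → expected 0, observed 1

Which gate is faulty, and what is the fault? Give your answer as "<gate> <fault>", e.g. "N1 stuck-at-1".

N3 stuck-at-1

Fault-free values for test 1 (P=1, Q=0): N1=1, N2=1, N3=0, giving Y=0. Observed 1.
Test 1: faults giving observed 1 are {N1 stuck-at-0, N2 stuck-at-0, N3 stuck-at-1}.
Test 2 (P=1, Q=1): fault-free N1=0, N2=0, N3=0 → 0; observed 1. Eliminates N1 stuck-at-0, N2 stuck-at-0.
Only N3 stuck-at-1 is consistent with every test.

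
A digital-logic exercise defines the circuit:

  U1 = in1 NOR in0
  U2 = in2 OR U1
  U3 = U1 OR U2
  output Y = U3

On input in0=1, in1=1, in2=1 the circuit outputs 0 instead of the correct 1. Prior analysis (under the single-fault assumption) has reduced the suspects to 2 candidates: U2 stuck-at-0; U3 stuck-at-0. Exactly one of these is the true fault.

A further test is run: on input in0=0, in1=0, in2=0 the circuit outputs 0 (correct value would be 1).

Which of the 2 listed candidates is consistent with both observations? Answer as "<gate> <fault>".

U3 stuck-at-0

Evaluate each candidate on input in0=0, in1=0, in2=0:
  U2 stuck-at-0: U1=1, U2=0 [stuck-at-0], U3=1 → 1 — eliminated
  U3 stuck-at-0: U1=1, U2=1, U3=0 [stuck-at-0] → 0 — matches
Only U3 stuck-at-0 reproduces the observed 0.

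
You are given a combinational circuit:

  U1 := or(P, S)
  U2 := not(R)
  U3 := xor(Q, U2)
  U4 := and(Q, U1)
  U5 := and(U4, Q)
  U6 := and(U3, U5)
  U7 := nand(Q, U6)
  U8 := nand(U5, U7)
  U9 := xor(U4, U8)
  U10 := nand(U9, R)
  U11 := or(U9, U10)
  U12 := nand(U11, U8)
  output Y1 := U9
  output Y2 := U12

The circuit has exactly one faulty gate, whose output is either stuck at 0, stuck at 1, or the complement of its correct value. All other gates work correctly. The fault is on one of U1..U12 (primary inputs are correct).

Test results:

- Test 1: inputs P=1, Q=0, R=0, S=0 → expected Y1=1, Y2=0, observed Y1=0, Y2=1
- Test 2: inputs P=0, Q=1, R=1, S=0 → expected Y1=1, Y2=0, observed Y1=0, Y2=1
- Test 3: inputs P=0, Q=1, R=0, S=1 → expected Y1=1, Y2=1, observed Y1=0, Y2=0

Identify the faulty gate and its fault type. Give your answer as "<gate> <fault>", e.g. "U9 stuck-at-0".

U8 inverted output

Fault-free values for test 1 (P=1, Q=0, R=0, S=0): U1=1, U2=1, U3=1, U4=0, U5=0, U6=0, U7=1, U8=1, U9=1, U10=1, U11=1, U12=0, giving Y1=1, Y2=0. Observed Y1=0, Y2=1.
Test 1: faults giving observed Y1=0, Y2=1 are {U5 stuck-at-1, U5 inverted output, U8 stuck-at-0, U8 inverted output}.
Test 2 (P=0, Q=1, R=1, S=0): fault-free U1=0, U2=0, U3=1, U4=0, U5=0, U6=0, U7=1, U8=1, U9=1, U10=0, U11=1, U12=0 → Y1=1, Y2=0; observed Y1=0, Y2=1. Eliminates U5 stuck-at-1, U5 inverted output.
Test 3 (P=0, Q=1, R=0, S=1): fault-free U1=1, U2=1, U3=0, U4=1, U5=1, U6=0, U7=1, U8=0, U9=1, U10=1, U11=1, U12=1 → Y1=1, Y2=1; observed Y1=0, Y2=0. Eliminates U8 stuck-at-0.
Only U8 inverted output is consistent with every test.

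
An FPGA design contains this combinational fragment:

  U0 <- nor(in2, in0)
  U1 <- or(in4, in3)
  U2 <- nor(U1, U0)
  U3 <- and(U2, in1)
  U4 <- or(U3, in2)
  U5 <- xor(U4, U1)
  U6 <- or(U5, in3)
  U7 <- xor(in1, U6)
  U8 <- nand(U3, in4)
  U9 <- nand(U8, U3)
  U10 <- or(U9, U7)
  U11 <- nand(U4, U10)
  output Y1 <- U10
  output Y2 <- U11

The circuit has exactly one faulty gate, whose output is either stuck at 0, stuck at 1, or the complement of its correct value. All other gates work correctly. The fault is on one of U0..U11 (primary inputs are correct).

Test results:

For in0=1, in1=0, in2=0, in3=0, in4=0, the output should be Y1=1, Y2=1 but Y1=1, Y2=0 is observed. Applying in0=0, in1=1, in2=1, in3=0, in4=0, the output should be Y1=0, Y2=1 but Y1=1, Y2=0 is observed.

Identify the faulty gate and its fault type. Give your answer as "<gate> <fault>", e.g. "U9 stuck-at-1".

Fault-free values for test 1 (in0=1, in1=0, in2=0, in3=0, in4=0): U0=0, U1=0, U2=1, U3=0, U4=0, U5=0, U6=0, U7=0, U8=1, U9=1, U10=1, U11=1, giving Y1=1, Y2=1. Observed Y1=1, Y2=0.
Test 1: faults giving observed Y1=1, Y2=0 are {U3 stuck-at-1, U3 inverted output, U4 stuck-at-1, U4 inverted output, U11 stuck-at-0, U11 inverted output}.
Test 2 (in0=0, in1=1, in2=1, in3=0, in4=0): fault-free U0=0, U1=0, U2=1, U3=1, U4=1, U5=1, U6=1, U7=0, U8=1, U9=0, U10=0, U11=1 → Y1=0, Y2=1; observed Y1=1, Y2=0. Eliminates U3 stuck-at-1, U4 stuck-at-1, U4 inverted output, U11 stuck-at-0, U11 inverted output.
Only U3 inverted output is consistent with every test.

U3 inverted output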